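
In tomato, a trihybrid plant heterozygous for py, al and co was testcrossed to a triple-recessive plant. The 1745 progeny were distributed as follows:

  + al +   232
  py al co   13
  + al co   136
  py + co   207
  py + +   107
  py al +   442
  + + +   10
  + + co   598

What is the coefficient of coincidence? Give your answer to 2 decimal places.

0.33

The two most frequent reciprocal classes, py al + and + + co, are the parental types, so the F1 was py al + / + + co.
The two rarest classes, py al co and + + +, are the double crossovers. Comparing them with the parentals, only the co allele has switched, so co is the middle locus and the order is py – co – al.
py–co: (439 + 23)/1745 = 0.2648; co–al: (243 + 23)/1745 = 0.1524.
Expected DCO frequency = 0.2648 × 0.1524 ≈ 0.04036; observed = 23/1745 ≈ 0.01318.
Coefficient of coincidence = 0.01318/0.04036 ≈ 0.33.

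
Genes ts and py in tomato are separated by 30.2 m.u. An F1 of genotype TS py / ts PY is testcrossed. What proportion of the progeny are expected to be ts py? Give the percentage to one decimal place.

15.1%

A map distance of 30.2 m.u. corresponds to a recombination frequency of 0.302.
The F1 is TS py / ts PY, so ts py is a recombinant gamete class with expected frequency r/2 = 0.302/2 = 0.1510.
That is 0.1510 = 15.1% of the progeny.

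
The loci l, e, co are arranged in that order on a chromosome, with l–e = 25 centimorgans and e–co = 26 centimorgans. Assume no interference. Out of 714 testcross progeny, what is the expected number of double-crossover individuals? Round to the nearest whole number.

46

Map distances give recombination frequencies of 0.250 and 0.260 for the two intervals.
With no interference, expected double-crossover frequency = 0.250 × 0.260 = 0.06500.
Expected number = 0.06500 × 714 = 46.41 ≈ 46.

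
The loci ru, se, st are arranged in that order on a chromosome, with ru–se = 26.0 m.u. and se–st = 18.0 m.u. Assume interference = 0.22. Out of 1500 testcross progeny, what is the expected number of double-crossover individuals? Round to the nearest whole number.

Map distances give recombination frequencies of 0.260 and 0.180 for the two intervals.
With interference 0.22 (so coincidence = 0.78), expected double-crossover frequency = 0.260 × 0.180 × 0.78 = 0.03650.
Expected number = 0.03650 × 1500 = 54.76 ≈ 55.

55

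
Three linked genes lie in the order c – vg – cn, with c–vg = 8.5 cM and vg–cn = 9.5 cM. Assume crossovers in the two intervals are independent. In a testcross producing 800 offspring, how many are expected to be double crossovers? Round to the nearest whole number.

Map distances give recombination frequencies of 0.085 and 0.095 for the two intervals.
With no interference, expected double-crossover frequency = 0.085 × 0.095 = 0.00808.
Expected number = 0.00808 × 800 = 6.46 ≈ 6.

6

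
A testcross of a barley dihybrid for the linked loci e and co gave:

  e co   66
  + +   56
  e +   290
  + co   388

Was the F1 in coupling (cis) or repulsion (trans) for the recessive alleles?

The two most frequent classes are + co (388) and e + (290); these are the parental (non-recombinant) types.
So the F1 carried + co on one chromosome and e + on the other — the recessive alleles are on opposite chromosomes (trans / repulsion).

trans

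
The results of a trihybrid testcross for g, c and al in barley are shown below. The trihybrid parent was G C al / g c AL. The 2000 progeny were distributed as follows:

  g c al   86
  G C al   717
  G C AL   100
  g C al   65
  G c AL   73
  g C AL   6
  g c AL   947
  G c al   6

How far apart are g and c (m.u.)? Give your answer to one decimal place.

7.5 m.u.

The two rarest classes, G c al and g C AL, are the double crossovers. Comparing them with the parentals, only the c allele has switched, so c is the middle locus and the order is al – c – g.
Crossovers in the c–g interval produce the single-crossover classes g C al and G c AL (65 + 73 = 138) plus the double crossovers (12).
RF(c–g) = (138 + 12) / 2000 = 150/2000 = 0.0750 → 7.5 m.u.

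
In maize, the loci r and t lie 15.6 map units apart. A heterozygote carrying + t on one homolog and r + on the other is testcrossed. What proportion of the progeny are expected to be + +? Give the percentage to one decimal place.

A map distance of 15.6 map units corresponds to a recombination frequency of 0.156.
The F1 is + t / r +, so + + is a recombinant gamete class with expected frequency r/2 = 0.156/2 = 0.0780.
That is 0.0780 = 7.8% of the progeny.

7.8%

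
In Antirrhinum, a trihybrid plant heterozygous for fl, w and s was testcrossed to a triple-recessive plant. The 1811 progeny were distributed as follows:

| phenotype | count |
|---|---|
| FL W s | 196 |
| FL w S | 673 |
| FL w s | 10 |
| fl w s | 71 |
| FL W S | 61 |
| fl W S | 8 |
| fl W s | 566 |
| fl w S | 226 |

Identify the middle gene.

s

The two most frequent reciprocal classes, FL w S and fl W s, are the parental types, so the F1 was FL w S / fl W s.
The two rarest classes, FL w s and fl W S, are the double crossovers. Comparing them with the parentals, only the s allele has switched, so s is the middle locus and the order is w – s – fl.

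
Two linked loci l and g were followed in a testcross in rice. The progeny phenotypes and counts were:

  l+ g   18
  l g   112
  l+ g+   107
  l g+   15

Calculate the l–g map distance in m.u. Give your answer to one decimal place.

The two most frequent classes, l+ g+ (107) and l g (112), are the parental types, so the F1 was l+ g+ / l g.
The recombinant classes are l+ g and l g+: 18 + 15 = 33.
Recombination frequency = 33/252 = 0.1310 ≈ 13.1%, i.e. 13.1 m.u.

13.1 m.u.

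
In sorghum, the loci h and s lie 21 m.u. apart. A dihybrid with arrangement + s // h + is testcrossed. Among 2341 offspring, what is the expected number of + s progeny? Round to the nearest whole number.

925

A map distance of 21 m.u. corresponds to a recombination frequency of 0.210.
The F1 is + s / h +, so + s is a parental gamete class with expected frequency (1 − r)/2 = 0.790/2 = 0.3950.
Expected number = 0.3950 × 2341 = 924.70 ≈ 925.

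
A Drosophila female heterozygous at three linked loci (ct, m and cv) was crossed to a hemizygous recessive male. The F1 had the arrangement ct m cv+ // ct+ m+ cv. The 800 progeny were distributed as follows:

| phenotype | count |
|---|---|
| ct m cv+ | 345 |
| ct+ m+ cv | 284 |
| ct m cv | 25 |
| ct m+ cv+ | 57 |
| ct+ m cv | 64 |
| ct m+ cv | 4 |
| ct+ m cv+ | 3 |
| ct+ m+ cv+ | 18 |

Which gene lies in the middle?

The two rarest classes, ct+ m cv+ and ct m+ cv, are the double crossovers. Comparing them with the parentals, only the ct allele has switched, so ct is the middle locus and the order is m – ct – cv.

ct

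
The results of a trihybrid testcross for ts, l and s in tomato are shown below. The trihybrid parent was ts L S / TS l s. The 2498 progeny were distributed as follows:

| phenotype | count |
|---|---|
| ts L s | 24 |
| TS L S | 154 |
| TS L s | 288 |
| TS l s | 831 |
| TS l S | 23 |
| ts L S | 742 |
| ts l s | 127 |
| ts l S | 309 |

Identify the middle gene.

The two rarest classes, ts L s and TS l S, are the double crossovers. Comparing them with the parentals, only the s allele has switched, so s is the middle locus and the order is l – s – ts.

s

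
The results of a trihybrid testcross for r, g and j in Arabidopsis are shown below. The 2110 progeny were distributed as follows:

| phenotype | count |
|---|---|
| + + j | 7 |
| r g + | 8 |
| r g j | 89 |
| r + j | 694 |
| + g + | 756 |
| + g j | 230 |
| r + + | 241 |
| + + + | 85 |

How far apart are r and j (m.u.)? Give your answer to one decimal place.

The two most frequent reciprocal classes, + g + and r + j, are the parental types, so the F1 was + g + / r + j.
The two rarest classes, r g + and + + j, are the double crossovers. Comparing them with the parentals, only the r allele has switched, so r is the middle locus and the order is j – r – g.
Crossovers in the j–r interval produce the single-crossover classes + g j and r + + (230 + 241 = 471) plus the double crossovers (15).
RF(j–r) = (471 + 15) / 2110 = 486/2110 = 0.2303 → 23.0 m.u.

23.0 m.u.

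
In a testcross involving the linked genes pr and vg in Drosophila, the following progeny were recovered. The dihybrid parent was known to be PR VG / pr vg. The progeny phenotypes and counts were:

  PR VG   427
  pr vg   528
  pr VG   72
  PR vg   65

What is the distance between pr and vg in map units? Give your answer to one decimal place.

The recombinant classes are PR vg and pr VG: 65 + 72 = 137.
Recombination frequency = 137/1092 = 0.1255 ≈ 12.5%, i.e. 12.5 map units.

12.5 map units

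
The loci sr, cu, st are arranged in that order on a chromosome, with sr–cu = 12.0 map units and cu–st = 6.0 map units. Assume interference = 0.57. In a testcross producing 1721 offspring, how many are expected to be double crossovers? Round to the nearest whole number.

Map distances give recombination frequencies of 0.120 and 0.060 for the two intervals.
With interference 0.57 (so coincidence = 0.43), expected double-crossover frequency = 0.120 × 0.060 × 0.43 = 0.00310.
Expected number = 0.00310 × 1721 = 5.33 ≈ 5.

5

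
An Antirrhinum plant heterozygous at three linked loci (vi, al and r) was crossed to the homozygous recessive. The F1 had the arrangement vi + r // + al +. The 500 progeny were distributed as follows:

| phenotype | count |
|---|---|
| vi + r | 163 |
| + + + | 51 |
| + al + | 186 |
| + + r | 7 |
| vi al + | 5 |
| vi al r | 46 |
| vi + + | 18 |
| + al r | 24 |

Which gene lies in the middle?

The two rarest classes, + + r and vi al +, are the double crossovers. Comparing them with the parentals, only the vi allele has switched, so vi is the middle locus and the order is r – vi – al.

vi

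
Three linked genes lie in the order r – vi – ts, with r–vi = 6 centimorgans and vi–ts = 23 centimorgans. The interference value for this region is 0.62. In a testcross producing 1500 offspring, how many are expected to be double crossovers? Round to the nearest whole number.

Map distances give recombination frequencies of 0.060 and 0.230 for the two intervals.
With interference 0.62 (so coincidence = 0.38), expected double-crossover frequency = 0.060 × 0.230 × 0.38 = 0.00524.
Expected number = 0.00524 × 1500 = 7.87 ≈ 8.

8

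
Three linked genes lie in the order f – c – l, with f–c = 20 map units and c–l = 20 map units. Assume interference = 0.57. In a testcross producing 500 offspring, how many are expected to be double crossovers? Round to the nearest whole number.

Map distances give recombination frequencies of 0.200 and 0.200 for the two intervals.
With interference 0.57 (so coincidence = 0.43), expected double-crossover frequency = 0.200 × 0.200 × 0.43 = 0.01720.
Expected number = 0.01720 × 500 = 8.60 ≈ 9.

9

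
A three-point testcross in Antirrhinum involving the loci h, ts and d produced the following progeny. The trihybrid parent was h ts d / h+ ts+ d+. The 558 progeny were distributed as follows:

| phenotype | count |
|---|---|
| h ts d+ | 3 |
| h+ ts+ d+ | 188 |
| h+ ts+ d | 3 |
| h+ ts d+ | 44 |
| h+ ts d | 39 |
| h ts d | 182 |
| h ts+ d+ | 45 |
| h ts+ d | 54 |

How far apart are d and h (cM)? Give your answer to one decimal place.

16.1 cM

The two rarest classes, h ts d+ and h+ ts+ d, are the double crossovers. Comparing them with the parentals, only the d allele has switched, so d is the middle locus and the order is ts – d – h.
Crossovers in the d–h interval produce the single-crossover classes h+ ts d and h ts+ d+ (39 + 45 = 84) plus the double crossovers (6).
RF(d–h) = (84 + 6) / 558 = 90/558 = 0.1613 → 16.1 cM.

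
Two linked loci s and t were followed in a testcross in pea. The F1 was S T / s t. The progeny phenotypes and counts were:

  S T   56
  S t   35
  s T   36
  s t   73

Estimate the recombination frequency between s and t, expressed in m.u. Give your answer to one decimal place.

35.5 m.u.

The recombinant classes are S t and s T: 35 + 36 = 71.
Recombination frequency = 71/200 = 0.3550 ≈ 35.5%, i.e. 35.5 m.u.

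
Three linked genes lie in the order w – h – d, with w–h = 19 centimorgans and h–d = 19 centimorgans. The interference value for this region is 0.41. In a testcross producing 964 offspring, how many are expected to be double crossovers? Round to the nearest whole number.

21

Map distances give recombination frequencies of 0.190 and 0.190 for the two intervals.
With interference 0.41 (so coincidence = 0.59), expected double-crossover frequency = 0.190 × 0.190 × 0.59 = 0.02130.
Expected number = 0.02130 × 964 = 20.53 ≈ 21.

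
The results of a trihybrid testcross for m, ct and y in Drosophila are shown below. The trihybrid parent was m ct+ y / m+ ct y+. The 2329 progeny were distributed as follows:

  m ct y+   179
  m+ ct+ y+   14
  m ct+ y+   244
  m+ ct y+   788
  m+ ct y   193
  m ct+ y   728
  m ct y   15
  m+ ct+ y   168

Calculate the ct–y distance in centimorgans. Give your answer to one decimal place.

The two rarest classes, m ct y and m+ ct+ y+, are the double crossovers. Comparing them with the parentals, only the ct allele has switched, so ct is the middle locus and the order is m – ct – y.
Crossovers in the ct–y interval produce the single-crossover classes m ct+ y+ and m+ ct y (244 + 193 = 437) plus the double crossovers (29).
RF(ct–y) = (437 + 29) / 2329 = 466/2329 = 0.2001 → 20.0 centimorgans.

20.0 centimorgans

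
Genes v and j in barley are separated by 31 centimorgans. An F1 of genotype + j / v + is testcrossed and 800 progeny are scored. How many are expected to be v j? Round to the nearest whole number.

A map distance of 31 centimorgans corresponds to a recombination frequency of 0.310.
The F1 is + j / v +, so v j is a recombinant gamete class with expected frequency r/2 = 0.310/2 = 0.1550.
Expected number = 0.1550 × 800 = 124.00 ≈ 124.

124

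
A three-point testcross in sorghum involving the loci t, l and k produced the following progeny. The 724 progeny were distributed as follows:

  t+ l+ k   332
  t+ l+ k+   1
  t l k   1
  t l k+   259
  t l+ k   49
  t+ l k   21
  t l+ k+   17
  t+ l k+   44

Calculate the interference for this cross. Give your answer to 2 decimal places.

The two most frequent reciprocal classes, t+ l+ k and t l k+, are the parental types, so the F1 was t+ l+ k / t l k+.
The two rarest classes, t+ l+ k+ and t l k, are the double crossovers. Comparing them with the parentals, only the k allele has switched, so k is the middle locus and the order is l – k – t.
l–k: (38 + 2)/724 = 0.0552; k–t: (93 + 2)/724 = 0.1312.
Expected DCO frequency = 0.0552 × 0.1312 ≈ 0.00724; observed = 2/724 ≈ 0.00276.
Coefficient of coincidence = 0.00276/0.00724 ≈ 0.38; interference = 1 − 0.38 = 0.62.

0.62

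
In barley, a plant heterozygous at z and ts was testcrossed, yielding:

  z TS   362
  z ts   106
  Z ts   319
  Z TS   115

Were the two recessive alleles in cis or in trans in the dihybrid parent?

The two most frequent classes are Z ts (319) and z TS (362); these are the parental (non-recombinant) types.
So the F1 carried Z ts on one chromosome and z TS on the other — the recessive alleles are on opposite chromosomes (trans / repulsion).

trans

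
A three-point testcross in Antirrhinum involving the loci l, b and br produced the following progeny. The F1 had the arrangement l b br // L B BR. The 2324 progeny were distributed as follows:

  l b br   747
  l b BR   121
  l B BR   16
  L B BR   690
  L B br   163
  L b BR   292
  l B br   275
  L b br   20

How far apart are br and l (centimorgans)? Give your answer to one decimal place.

13.8 centimorgans

The two rarest classes, L b br and l B BR, are the double crossovers. Comparing them with the parentals, only the l allele has switched, so l is the middle locus and the order is b – l – br.
Crossovers in the l–br interval produce the single-crossover classes l b BR and L B br (121 + 163 = 284) plus the double crossovers (36).
RF(l–br) = (284 + 36) / 2324 = 320/2324 = 0.1377 → 13.8 centimorgans.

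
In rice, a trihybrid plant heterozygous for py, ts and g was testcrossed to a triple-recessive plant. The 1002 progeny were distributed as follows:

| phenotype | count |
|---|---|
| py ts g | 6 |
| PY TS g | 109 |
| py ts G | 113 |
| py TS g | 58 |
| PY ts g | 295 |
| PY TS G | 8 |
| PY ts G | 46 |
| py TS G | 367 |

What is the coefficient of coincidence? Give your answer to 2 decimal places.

The two most frequent reciprocal classes, PY ts g and py TS G, are the parental types, so the F1 was PY ts g / py TS G.
The two rarest classes, py ts g and PY TS G, are the double crossovers. Comparing them with the parentals, only the py allele has switched, so py is the middle locus and the order is ts – py – g.
ts–py: (222 + 14)/1002 = 0.2355; py–g: (104 + 14)/1002 = 0.1178.
Expected DCO frequency = 0.2355 × 0.1178 ≈ 0.02774; observed = 14/1002 ≈ 0.01397.
Coefficient of coincidence = 0.01397/0.02774 ≈ 0.50.

0.50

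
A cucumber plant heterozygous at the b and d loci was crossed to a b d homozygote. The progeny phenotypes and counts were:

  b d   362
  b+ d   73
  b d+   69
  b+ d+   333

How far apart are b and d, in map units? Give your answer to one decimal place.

The two most frequent classes, b+ d+ (333) and b d (362), are the parental types, so the F1 was b+ d+ / b d.
The recombinant classes are b+ d and b d+: 73 + 69 = 142.
Recombination frequency = 142/837 = 0.1697 ≈ 17.0%, i.e. 17.0 map units.

17.0 map units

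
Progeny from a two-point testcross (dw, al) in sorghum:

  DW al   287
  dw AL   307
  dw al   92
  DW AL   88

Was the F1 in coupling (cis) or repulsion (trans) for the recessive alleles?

trans

The two most frequent classes are DW al (287) and dw AL (307); these are the parental (non-recombinant) types.
So the F1 carried DW al on one chromosome and dw AL on the other — the recessive alleles are on opposite chromosomes (trans / repulsion).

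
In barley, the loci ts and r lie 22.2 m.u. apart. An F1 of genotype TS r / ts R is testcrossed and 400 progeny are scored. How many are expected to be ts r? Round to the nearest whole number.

A map distance of 22.2 m.u. corresponds to a recombination frequency of 0.222.
The F1 is TS r / ts R, so ts r is a recombinant gamete class with expected frequency r/2 = 0.222/2 = 0.1110.
Expected number = 0.1110 × 400 = 44.40 ≈ 44.

44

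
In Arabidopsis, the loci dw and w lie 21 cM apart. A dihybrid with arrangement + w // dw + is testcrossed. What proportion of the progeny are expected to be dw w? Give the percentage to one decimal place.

10.5%

A map distance of 21 cM corresponds to a recombination frequency of 0.210.
The F1 is + w / dw +, so dw w is a recombinant gamete class with expected frequency r/2 = 0.210/2 = 0.1050.
That is 0.1050 = 10.5% of the progeny.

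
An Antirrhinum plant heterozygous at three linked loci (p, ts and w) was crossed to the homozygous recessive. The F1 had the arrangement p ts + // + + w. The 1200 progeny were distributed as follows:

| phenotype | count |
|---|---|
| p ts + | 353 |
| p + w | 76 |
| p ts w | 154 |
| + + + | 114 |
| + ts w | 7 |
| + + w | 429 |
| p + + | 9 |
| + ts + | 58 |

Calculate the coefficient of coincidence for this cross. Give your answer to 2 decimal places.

The two rarest classes, p + + and + ts w, are the double crossovers. Comparing them with the parentals, only the ts allele has switched, so ts is the middle locus and the order is w – ts – p.
w–ts: (268 + 16)/1200 = 0.2367; ts–p: (134 + 16)/1200 = 0.1250.
Expected DCO frequency = 0.2367 × 0.1250 ≈ 0.02959; observed = 16/1200 ≈ 0.01333.
Coefficient of coincidence = 0.01333/0.02959 ≈ 0.45.

0.45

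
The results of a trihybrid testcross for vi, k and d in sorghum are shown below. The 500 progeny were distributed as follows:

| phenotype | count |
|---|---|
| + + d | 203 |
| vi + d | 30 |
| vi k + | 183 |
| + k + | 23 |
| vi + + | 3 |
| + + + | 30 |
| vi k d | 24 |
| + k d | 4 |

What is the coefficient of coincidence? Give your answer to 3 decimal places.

The two most frequent reciprocal classes, vi k + and + + d, are the parental types, so the F1 was vi k + / + + d.
The two rarest classes, vi + + and + k d, are the double crossovers. Comparing them with the parentals, only the k allele has switched, so k is the middle locus and the order is vi – k – d.
vi–k: (53 + 7)/500 = 0.1200; k–d: (54 + 7)/500 = 0.1220.
Expected DCO frequency = 0.1200 × 0.1220 ≈ 0.01464; observed = 7/500 ≈ 0.01400.
Coefficient of coincidence = 0.01400/0.01464 ≈ 0.956.

0.956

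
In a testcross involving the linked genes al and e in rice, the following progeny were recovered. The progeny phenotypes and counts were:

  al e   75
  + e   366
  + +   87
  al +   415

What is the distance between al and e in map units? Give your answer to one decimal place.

The two most frequent classes, + e (366) and al + (415), are the parental types, so the F1 was + e / al +.
The recombinant classes are + + and al e: 87 + 75 = 162.
Recombination frequency = 162/943 = 0.1718 ≈ 17.2%, i.e. 17.2 map units.

17.2 map units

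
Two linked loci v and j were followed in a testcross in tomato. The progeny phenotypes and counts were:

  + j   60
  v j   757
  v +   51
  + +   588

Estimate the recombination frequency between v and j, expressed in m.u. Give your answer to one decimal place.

7.6 m.u.

The two most frequent classes, + + (588) and v j (757), are the parental types, so the F1 was + + / v j.
The recombinant classes are + j and v +: 60 + 51 = 111.
Recombination frequency = 111/1456 = 0.0762 ≈ 7.6%, i.e. 7.6 m.u.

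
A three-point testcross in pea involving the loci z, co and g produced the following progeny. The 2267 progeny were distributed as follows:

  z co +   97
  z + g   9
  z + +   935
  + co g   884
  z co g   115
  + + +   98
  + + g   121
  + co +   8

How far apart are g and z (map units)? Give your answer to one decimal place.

The two most frequent reciprocal classes, z + + and + co g, are the parental types, so the F1 was z + + / + co g.
The two rarest classes, z + g and + co +, are the double crossovers. Comparing them with the parentals, only the g allele has switched, so g is the middle locus and the order is z – g – co.
Crossovers in the z–g interval produce the single-crossover classes + + + and z co g (98 + 115 = 213) plus the double crossovers (17).
RF(z–g) = (213 + 17) / 2267 = 230/2267 = 0.1015 → 10.1 map units.

10.1 map units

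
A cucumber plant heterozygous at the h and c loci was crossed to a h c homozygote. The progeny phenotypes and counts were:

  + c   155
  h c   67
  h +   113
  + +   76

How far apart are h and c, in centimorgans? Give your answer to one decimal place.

The two most frequent classes, + c (155) and h + (113), are the parental types, so the F1 was + c / h +.
The recombinant classes are + + and h c: 76 + 67 = 143.
Recombination frequency = 143/411 = 0.3479 ≈ 34.8%, i.e. 34.8 centimorgans.

34.8 centimorgans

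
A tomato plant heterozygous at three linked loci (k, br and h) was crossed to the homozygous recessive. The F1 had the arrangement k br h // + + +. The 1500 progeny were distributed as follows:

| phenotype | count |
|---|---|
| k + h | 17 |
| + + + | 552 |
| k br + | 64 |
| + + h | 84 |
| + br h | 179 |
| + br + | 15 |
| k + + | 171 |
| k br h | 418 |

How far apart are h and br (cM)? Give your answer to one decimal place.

The two rarest classes, k + h and + br +, are the double crossovers. Comparing them with the parentals, only the br allele has switched, so br is the middle locus and the order is k – br – h.
Crossovers in the br–h interval produce the single-crossover classes k br + and + + h (64 + 84 = 148) plus the double crossovers (32).
RF(br–h) = (148 + 32) / 1500 = 180/1500 = 0.1200 → 12.0 cM.

12.0 cM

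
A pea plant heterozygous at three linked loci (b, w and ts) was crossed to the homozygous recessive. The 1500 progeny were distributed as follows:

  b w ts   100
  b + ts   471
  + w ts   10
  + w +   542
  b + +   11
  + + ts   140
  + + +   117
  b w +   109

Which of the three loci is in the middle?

The two most frequent reciprocal classes, b + ts and + w +, are the parental types, so the F1 was b + ts / + w +.
The two rarest classes, b + + and + w ts, are the double crossovers. Comparing them with the parentals, only the ts allele has switched, so ts is the middle locus and the order is w – ts – b.

ts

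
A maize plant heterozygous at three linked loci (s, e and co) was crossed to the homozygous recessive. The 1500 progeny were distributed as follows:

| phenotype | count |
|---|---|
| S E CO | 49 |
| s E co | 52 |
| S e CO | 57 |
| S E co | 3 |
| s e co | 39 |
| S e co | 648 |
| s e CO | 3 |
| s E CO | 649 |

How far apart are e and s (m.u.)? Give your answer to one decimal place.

The two most frequent reciprocal classes, s E CO and S e co, are the parental types, so the F1 was s E CO / S e co.
The two rarest classes, s e CO and S E co, are the double crossovers. Comparing them with the parentals, only the e allele has switched, so e is the middle locus and the order is s – e – co.
Crossovers in the s–e interval produce the single-crossover classes S E CO and s e co (49 + 39 = 88) plus the double crossovers (6).
RF(s–e) = (88 + 6) / 1500 = 94/1500 = 0.0627 → 6.3 m.u.

6.3 m.u.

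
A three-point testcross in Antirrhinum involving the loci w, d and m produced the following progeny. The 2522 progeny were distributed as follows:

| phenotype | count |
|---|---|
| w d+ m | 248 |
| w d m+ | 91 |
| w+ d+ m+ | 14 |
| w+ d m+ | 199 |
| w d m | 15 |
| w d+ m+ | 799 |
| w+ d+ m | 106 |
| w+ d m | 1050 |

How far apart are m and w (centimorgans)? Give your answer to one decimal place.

The two most frequent reciprocal classes, w+ d m and w d+ m+, are the parental types, so the F1 was w+ d m / w d+ m+.
The two rarest classes, w d m and w+ d+ m+, are the double crossovers. Comparing them with the parentals, only the w allele has switched, so w is the middle locus and the order is m – w – d.
Crossovers in the m–w interval produce the single-crossover classes w+ d m+ and w d+ m (199 + 248 = 447) plus the double crossovers (29).
RF(m–w) = (447 + 29) / 2522 = 476/2522 = 0.1887 → 18.9 centimorgans.

18.9 centimorgans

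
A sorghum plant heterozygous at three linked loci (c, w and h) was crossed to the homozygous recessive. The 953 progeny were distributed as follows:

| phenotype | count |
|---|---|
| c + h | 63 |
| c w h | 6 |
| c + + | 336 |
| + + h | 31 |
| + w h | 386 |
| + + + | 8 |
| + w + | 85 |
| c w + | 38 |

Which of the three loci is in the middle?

The two most frequent reciprocal classes, c + + and + w h, are the parental types, so the F1 was c + + / + w h.
The two rarest classes, + + + and c w h, are the double crossovers. Comparing them with the parentals, only the c allele has switched, so c is the middle locus and the order is h – c – w.

c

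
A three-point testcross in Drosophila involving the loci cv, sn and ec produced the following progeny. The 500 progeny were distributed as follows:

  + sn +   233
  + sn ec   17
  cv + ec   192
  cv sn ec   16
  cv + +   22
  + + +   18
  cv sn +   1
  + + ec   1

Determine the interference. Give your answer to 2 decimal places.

The two most frequent reciprocal classes, + sn + and cv + ec, are the parental types, so the F1 was + sn + / cv + ec.
The two rarest classes, cv sn + and + + ec, are the double crossovers. Comparing them with the parentals, only the cv allele has switched, so cv is the middle locus and the order is sn – cv – ec.
sn–cv: (34 + 2)/500 = 0.0720; cv–ec: (39 + 2)/500 = 0.0820.
Expected DCO frequency = 0.0720 × 0.0820 ≈ 0.00590; observed = 2/500 ≈ 0.00400.
Coefficient of coincidence = 0.00400/0.00590 ≈ 0.68; interference = 1 − 0.68 = 0.32.

0.32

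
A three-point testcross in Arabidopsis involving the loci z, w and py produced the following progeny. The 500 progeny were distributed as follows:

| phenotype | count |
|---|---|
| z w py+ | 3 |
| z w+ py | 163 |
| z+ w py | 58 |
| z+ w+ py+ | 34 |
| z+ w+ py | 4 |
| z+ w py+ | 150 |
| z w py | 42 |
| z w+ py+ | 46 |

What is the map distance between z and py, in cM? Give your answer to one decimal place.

22.2 cM

The two most frequent reciprocal classes, z w+ py and z+ w py+, are the parental types, so the F1 was z w+ py / z+ w py+.
The two rarest classes, z+ w+ py and z w py+, are the double crossovers. Comparing them with the parentals, only the z allele has switched, so z is the middle locus and the order is py – z – w.
Crossovers in the py–z interval produce the single-crossover classes z w+ py+ and z+ w py (46 + 58 = 104) plus the double crossovers (7).
RF(py–z) = (104 + 7) / 500 = 111/500 = 0.2220 → 22.2 cM.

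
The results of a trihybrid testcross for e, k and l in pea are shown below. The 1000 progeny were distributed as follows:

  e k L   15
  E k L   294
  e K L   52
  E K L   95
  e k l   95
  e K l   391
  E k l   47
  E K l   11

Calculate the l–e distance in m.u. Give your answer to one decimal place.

12.5 m.u.

The two most frequent reciprocal classes, E k L and e K l, are the parental types, so the F1 was E k L / e K l.
The two rarest classes, e k L and E K l, are the double crossovers. Comparing them with the parentals, only the e allele has switched, so e is the middle locus and the order is l – e – k.
Crossovers in the l–e interval produce the single-crossover classes E k l and e K L (47 + 52 = 99) plus the double crossovers (26).
RF(l–e) = (99 + 26) / 1000 = 125/1000 = 0.1250 → 12.5 m.u.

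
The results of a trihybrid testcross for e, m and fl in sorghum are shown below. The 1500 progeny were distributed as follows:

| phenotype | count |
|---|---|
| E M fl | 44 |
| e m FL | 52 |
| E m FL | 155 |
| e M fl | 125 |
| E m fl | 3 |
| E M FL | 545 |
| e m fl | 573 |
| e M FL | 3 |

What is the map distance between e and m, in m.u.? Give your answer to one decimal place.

19.1 m.u.

The two most frequent reciprocal classes, e m fl and E M FL, are the parental types, so the F1 was e m fl / E M FL.
The two rarest classes, E m fl and e M FL, are the double crossovers. Comparing them with the parentals, only the e allele has switched, so e is the middle locus and the order is m – e – fl.
Crossovers in the m–e interval produce the single-crossover classes e M fl and E m FL (125 + 155 = 280) plus the double crossovers (6).
RF(m–e) = (280 + 6) / 1500 = 286/1500 = 0.1907 → 19.1 m.u.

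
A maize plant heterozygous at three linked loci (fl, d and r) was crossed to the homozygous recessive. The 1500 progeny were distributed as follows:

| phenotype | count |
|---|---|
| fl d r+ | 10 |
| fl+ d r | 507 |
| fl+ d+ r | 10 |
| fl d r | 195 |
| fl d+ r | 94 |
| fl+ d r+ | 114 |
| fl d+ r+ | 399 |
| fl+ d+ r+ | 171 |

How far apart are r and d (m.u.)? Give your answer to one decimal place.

15.2 m.u.

The two most frequent reciprocal classes, fl d+ r+ and fl+ d r, are the parental types, so the F1 was fl d+ r+ / fl+ d r.
The two rarest classes, fl d r+ and fl+ d+ r, are the double crossovers. Comparing them with the parentals, only the d allele has switched, so d is the middle locus and the order is r – d – fl.
Crossovers in the r–d interval produce the single-crossover classes fl d+ r and fl+ d r+ (94 + 114 = 208) plus the double crossovers (20).
RF(r–d) = (208 + 20) / 1500 = 228/1500 = 0.1520 → 15.2 m.u.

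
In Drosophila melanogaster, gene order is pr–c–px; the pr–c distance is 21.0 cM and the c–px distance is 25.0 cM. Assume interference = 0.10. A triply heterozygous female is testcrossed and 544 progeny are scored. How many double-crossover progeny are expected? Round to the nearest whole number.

26

Map distances give recombination frequencies of 0.210 and 0.250 for the two intervals.
With interference 0.10 (so coincidence = 0.90), expected double-crossover frequency = 0.210 × 0.250 × 0.90 = 0.04725.
Expected number = 0.04725 × 544 = 25.70 ≈ 26.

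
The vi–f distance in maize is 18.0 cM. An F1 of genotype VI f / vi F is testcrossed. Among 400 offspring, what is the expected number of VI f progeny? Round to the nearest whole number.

164

A map distance of 18.0 cM corresponds to a recombination frequency of 0.180.
The F1 is VI f / vi F, so VI f is a parental gamete class with expected frequency (1 − r)/2 = 0.820/2 = 0.4100.
Expected number = 0.4100 × 400 = 164.00 ≈ 164.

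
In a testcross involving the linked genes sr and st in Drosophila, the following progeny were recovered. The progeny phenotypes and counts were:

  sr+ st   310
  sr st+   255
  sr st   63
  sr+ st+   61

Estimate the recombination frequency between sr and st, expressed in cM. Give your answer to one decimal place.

The two most frequent classes, sr+ st (310) and sr st+ (255), are the parental types, so the F1 was sr+ st / sr st+.
The recombinant classes are sr+ st+ and sr st: 61 + 63 = 124.
Recombination frequency = 124/689 = 0.1800 ≈ 18.0%, i.e. 18.0 cM.

18.0 cM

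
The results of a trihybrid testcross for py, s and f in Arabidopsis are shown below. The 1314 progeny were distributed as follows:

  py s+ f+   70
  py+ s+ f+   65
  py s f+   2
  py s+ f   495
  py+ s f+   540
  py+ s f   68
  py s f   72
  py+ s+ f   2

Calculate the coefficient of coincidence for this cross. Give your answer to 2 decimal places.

The two most frequent reciprocal classes, py s+ f and py+ s f+, are the parental types, so the F1 was py s+ f / py+ s f+.
The two rarest classes, py+ s+ f and py s f+, are the double crossovers. Comparing them with the parentals, only the py allele has switched, so py is the middle locus and the order is f – py – s.
f–py: (138 + 4)/1314 = 0.1081; py–s: (137 + 4)/1314 = 0.1073.
Expected DCO frequency = 0.1081 × 0.1073 ≈ 0.01160; observed = 4/1314 ≈ 0.00304.
Coefficient of coincidence = 0.00304/0.01160 ≈ 0.26.

0.26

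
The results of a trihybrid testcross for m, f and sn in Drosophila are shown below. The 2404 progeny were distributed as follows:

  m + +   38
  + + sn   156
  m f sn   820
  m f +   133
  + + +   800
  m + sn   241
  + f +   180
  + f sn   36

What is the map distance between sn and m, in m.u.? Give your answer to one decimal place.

15.1 m.u.

The two most frequent reciprocal classes, + + + and m f sn, are the parental types, so the F1 was + + + / m f sn.
The two rarest classes, m + + and + f sn, are the double crossovers. Comparing them with the parentals, only the m allele has switched, so m is the middle locus and the order is sn – m – f.
Crossovers in the sn–m interval produce the single-crossover classes + + sn and m f + (156 + 133 = 289) plus the double crossovers (74).
RF(sn–m) = (289 + 74) / 2404 = 363/2404 = 0.1510 → 15.1 m.u.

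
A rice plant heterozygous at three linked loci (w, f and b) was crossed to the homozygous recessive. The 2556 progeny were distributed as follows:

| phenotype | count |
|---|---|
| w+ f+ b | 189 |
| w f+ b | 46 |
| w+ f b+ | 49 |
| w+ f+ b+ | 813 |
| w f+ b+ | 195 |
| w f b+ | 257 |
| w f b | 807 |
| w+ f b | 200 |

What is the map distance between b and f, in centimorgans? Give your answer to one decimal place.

The two most frequent reciprocal classes, w f b and w+ f+ b+, are the parental types, so the F1 was w f b / w+ f+ b+.
The two rarest classes, w f+ b and w+ f b+, are the double crossovers. Comparing them with the parentals, only the f allele has switched, so f is the middle locus and the order is w – f – b.
Crossovers in the f–b interval produce the single-crossover classes w f b+ and w+ f+ b (257 + 189 = 446) plus the double crossovers (95).
RF(f–b) = (446 + 95) / 2556 = 541/2556 = 0.2117 → 21.2 centimorgans.

21.2 centimorgans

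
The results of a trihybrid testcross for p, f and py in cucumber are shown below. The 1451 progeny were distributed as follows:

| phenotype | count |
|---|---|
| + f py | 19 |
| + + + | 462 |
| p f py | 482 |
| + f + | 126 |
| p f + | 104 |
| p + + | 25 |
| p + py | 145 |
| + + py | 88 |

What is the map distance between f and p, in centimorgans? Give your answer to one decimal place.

The two most frequent reciprocal classes, + + + and p f py, are the parental types, so the F1 was + + + / p f py.
The two rarest classes, p + + and + f py, are the double crossovers. Comparing them with the parentals, only the p allele has switched, so p is the middle locus and the order is py – p – f.
Crossovers in the p–f interval produce the single-crossover classes + f + and p + py (126 + 145 = 271) plus the double crossovers (44).
RF(p–f) = (271 + 44) / 1451 = 315/1451 = 0.2171 → 21.7 centimorgans.

21.7 centimorgans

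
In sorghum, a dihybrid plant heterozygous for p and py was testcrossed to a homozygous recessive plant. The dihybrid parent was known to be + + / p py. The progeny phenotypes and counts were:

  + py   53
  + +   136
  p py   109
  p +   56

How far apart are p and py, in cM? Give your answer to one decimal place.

30.8 cM

The recombinant classes are + py and p +: 53 + 56 = 109.
Recombination frequency = 109/354 = 0.3079 ≈ 30.8%, i.e. 30.8 cM.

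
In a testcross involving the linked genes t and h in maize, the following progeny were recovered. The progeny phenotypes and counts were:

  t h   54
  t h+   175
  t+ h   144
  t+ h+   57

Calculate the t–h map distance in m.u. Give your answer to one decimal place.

25.8 m.u.

The two most frequent classes, t+ h (144) and t h+ (175), are the parental types, so the F1 was t+ h / t h+.
The recombinant classes are t+ h+ and t h: 57 + 54 = 111.
Recombination frequency = 111/430 = 0.2581 ≈ 25.8%, i.e. 25.8 m.u.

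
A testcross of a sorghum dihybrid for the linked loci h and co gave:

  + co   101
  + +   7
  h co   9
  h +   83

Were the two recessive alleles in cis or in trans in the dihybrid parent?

trans

The two most frequent classes are + co (101) and h + (83); these are the parental (non-recombinant) types.
So the F1 carried + co on one chromosome and h + on the other — the recessive alleles are on opposite chromosomes (trans / repulsion).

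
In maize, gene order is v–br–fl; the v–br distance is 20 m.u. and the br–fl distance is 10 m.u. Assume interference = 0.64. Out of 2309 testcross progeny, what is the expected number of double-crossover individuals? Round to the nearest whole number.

Map distances give recombination frequencies of 0.200 and 0.100 for the two intervals.
With interference 0.64 (so coincidence = 0.36), expected double-crossover frequency = 0.200 × 0.100 × 0.36 = 0.00720.
Expected number = 0.00720 × 2309 = 16.62 ≈ 17.

17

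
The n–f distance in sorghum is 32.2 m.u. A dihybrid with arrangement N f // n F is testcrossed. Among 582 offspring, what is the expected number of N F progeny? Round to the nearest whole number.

A map distance of 32.2 m.u. corresponds to a recombination frequency of 0.322.
The F1 is N f / n F, so N F is a recombinant gamete class with expected frequency r/2 = 0.322/2 = 0.1610.
Expected number = 0.1610 × 582 = 93.70 ≈ 94.

94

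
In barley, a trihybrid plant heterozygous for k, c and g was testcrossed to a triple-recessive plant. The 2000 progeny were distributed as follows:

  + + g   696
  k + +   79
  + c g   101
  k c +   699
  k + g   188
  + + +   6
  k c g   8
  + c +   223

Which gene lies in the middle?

g

The two most frequent reciprocal classes, k c + and + + g, are the parental types, so the F1 was k c + / + + g.
The two rarest classes, k c g and + + +, are the double crossovers. Comparing them with the parentals, only the g allele has switched, so g is the middle locus and the order is c – g – k.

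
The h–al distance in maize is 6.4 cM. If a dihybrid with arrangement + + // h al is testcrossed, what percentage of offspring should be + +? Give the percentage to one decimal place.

46.8%

A map distance of 6.4 cM corresponds to a recombination frequency of 0.064.
The F1 is + + / h al, so + + is a parental gamete class with expected frequency (1 − r)/2 = 0.936/2 = 0.4680.
That is 0.4680 = 46.8% of the progeny.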